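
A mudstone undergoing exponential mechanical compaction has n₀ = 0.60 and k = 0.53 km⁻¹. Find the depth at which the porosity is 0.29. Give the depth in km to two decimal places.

Invert Athy's law: Z = ln(n₀/n) / k
Z = ln(0.6/0.29) / 0.53 = ln(2.069) / 0.53 = 0.7270 / 0.53 = 1.372 km

1.37 km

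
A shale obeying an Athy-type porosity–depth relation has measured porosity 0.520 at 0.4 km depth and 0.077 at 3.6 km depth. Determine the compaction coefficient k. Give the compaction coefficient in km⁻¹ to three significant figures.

Athy: φ(Z) = φ₀ e^(−kZ) ⇒ φ₁/φ₂ = e^{k(Z₂−Z₁)} ⇒ k = ln(φ₁/φ₂)/(Z₂−Z₁)
k = ln(0.52/0.077) / (3.6 − 0.4) = ln(6.753) / 3.2 = 1.9100 / 3.2 = 0.5969 km⁻¹

0.597 km⁻¹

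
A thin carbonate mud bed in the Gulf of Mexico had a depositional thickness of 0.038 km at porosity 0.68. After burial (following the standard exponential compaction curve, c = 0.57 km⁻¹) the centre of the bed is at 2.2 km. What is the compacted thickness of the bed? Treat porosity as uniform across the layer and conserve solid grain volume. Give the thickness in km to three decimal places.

Porosity at 2.2 km: n = 0.68·exp(−0.57×2.2) = 0.1940
Solid-volume conservation: h(1−n) = h₀(1−n₀) ⇒ h = h₀·(1−n₀)/(1−n)
h = 0.038 × (1 − 0.68)/(1 − 0.1940) = 0.038 × 0.3970 = 0.0151 km

0.015 km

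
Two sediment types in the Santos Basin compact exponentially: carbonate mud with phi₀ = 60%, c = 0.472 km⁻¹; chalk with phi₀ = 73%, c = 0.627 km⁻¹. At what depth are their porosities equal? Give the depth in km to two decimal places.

1.27 km

Set phi₀ₐ e^(−cₐz) = phi₀ᵦ e^(−cᵦz) ⇒ ln(phi₀ₐ/phi₀ᵦ) = (cₐ − cᵦ)·z
z = ln(0.6/0.73) / (0.472 − 0.627) = -0.1961 / -0.155 = 1.265 km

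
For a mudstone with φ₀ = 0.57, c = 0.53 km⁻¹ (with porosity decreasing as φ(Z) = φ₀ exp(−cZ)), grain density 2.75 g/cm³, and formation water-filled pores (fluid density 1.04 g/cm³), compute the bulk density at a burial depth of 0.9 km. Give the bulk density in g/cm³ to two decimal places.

2.15 g/cm³

Porosity at depth: φ = 0.57·exp(−0.53×0.9) = 0.57×0.6206 = 0.3538
Bulk density: ρ_b = (1−φ)ρ_g + φ·ρ_f = 0.6462×2.75 + 0.3538×1.04
       = 1.777 + 0.368 = 2.145 g/cm³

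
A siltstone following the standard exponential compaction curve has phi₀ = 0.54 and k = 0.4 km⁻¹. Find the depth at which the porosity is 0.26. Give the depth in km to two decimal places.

Invert Athy's law: Z = ln(phi₀/phi) / k
Z = ln(0.54/0.26) / 0.4 = ln(2.077) / 0.4 = 0.7309 / 0.4 = 1.827 km

1.83 km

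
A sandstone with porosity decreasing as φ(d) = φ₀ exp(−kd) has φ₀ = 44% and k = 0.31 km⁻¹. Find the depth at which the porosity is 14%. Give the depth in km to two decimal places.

3.69 km

Invert Athy's law: d = ln(φ₀/φ) / k
d = ln(0.44/0.14) / 0.31 = ln(3.143) / 0.31 = 1.1451 / 0.31 = 3.694 km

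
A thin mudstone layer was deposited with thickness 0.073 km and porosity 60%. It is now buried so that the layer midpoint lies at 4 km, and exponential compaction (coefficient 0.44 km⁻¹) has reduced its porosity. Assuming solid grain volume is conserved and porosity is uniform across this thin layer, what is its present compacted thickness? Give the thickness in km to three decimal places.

Porosity at 4 km: n = 0.6·exp(−0.44×4) = 0.1032
Solid-volume conservation: h(1−n) = h₀(1−n₀) ⇒ h = h₀·(1−n₀)/(1−n)
h = 0.073 × (1 − 0.6)/(1 − 0.1032) = 0.073 × 0.4460 = 0.0326 km

0.033 km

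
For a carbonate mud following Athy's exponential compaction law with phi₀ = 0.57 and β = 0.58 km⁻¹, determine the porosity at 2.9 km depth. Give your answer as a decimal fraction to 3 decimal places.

phi = phi₀·exp(−β·Z) = 0.57 × exp(−0.58 × 2.9) = 0.57 × exp(−1.682)
  = 0.57 × 0.1860 = 0.1060

0.106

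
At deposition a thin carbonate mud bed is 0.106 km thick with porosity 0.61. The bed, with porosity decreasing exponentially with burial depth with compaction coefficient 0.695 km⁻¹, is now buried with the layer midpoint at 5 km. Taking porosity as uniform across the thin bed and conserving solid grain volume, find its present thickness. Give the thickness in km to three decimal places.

Porosity at 5 km: n = 0.61·exp(−0.695×5) = 0.0189
Solid-volume conservation: h(1−n) = h₀(1−n₀) ⇒ h = h₀·(1−n₀)/(1−n)
h = 0.106 × (1 − 0.61)/(1 − 0.0189) = 0.106 × 0.3975 = 0.0421 km

0.042 km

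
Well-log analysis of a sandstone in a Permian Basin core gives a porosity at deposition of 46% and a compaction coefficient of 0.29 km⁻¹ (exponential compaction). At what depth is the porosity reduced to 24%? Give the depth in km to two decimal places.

Invert Athy's law: z = ln(n₀/n) / k
z = ln(0.46/0.24) / 0.29 = ln(1.917) / 0.29 = 0.6506 / 0.29 = 2.243 km

2.24 km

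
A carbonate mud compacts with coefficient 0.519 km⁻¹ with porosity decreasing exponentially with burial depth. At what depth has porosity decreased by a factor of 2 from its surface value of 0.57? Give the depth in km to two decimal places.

1.34 km

φ/φ₀ = 1/2 ⇒ exp(−k·z) = 1/2 ⇒ z = ln(2) / k
z = 0.6931 / 0.519 = 1.336 km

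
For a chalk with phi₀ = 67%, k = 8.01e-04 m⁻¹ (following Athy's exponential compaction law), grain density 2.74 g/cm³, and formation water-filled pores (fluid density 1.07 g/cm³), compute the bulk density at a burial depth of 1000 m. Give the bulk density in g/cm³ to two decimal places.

Working in km (1 km = 1000 m; k in km⁻¹ = k in m⁻¹ × 1000):
Porosity at depth: phi = 0.67·exp(−0.801×1) = 0.67×0.4489 = 0.3007
Bulk density: ρ_b = (1−phi)ρ_g + phi·ρ_f = 0.6993×2.74 + 0.3007×1.07
       = 1.916 + 0.322 = 2.238 g/cm³

2.24 g/cm³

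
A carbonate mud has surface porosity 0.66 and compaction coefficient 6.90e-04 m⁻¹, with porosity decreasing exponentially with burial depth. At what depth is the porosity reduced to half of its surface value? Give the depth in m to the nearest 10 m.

1000 m

Working in km (1 km = 1000 m; c in km⁻¹ = c in m⁻¹ × 1000):
phi/phi₀ = 1/2 ⇒ exp(−c·z) = 1/2 ⇒ z = ln(2) / c
z = 0.6931 / 0.69 = 1.005 km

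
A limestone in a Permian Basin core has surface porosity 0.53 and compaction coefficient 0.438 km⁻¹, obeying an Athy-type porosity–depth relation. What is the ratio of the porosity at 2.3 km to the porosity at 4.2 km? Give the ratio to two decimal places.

n(d₁)/n(d₂) = e^(−c·d₁)/e^(−c·d₂) = e^{c(d₂−d₁)}
= exp(0.438 × 1.9) = exp(0.8322) = 2.2984

2.30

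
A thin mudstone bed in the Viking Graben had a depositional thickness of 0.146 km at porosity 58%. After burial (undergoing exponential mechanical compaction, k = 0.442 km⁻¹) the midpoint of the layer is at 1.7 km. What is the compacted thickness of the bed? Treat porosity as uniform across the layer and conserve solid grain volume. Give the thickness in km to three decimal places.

Porosity at 1.7 km: φ = 0.58·exp(−0.442×1.7) = 0.2736
Solid-volume conservation: h(1−φ) = h₀(1−φ₀) ⇒ h = h₀·(1−φ₀)/(1−φ)
h = 0.146 × (1 − 0.58)/(1 − 0.2736) = 0.146 × 0.5782 = 0.0844 km

0.084 km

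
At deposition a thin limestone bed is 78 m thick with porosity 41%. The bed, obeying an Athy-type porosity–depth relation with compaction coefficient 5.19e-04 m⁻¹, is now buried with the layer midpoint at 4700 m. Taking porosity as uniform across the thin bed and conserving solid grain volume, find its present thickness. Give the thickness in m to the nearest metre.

Working in km (1 km = 1000 m; c in km⁻¹ = c in m⁻¹ × 1000):
Porosity at 4.7 km: phi = 0.41·exp(−0.519×4.7) = 0.0358
Solid-volume conservation: h(1−phi) = h₀(1−phi₀) ⇒ h = h₀·(1−phi₀)/(1−phi)
h = 0.078 × (1 − 0.41)/(1 − 0.0358) = 0.078 × 0.6119 = 0.0477 km

48 m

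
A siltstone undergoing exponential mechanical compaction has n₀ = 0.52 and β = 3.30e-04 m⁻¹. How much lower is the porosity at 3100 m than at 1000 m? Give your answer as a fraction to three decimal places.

Working in km (1 km = 1000 m; β in km⁻¹ = β in m⁻¹ × 1000):
n(1) = 0.52·e^(−0.33×1) = 0.3738
n(3.1) = 0.52·e^(−0.33×3.1) = 0.1869
Δn = 0.3738 − 0.1869 = 0.1869

0.187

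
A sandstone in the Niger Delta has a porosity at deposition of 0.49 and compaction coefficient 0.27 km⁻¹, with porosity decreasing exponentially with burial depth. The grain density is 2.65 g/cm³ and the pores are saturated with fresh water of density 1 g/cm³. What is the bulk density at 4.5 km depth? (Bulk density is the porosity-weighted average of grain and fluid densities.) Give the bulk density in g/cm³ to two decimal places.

2.41 g/cm³

Porosity at depth: n = 0.49·exp(−0.27×4.5) = 0.49×0.2967 = 0.1454
Bulk density: ρ_b = (1−n)ρ_g + n·ρ_f = 0.8546×2.65 + 0.1454×1
       = 2.265 + 0.145 = 2.410 g/cm³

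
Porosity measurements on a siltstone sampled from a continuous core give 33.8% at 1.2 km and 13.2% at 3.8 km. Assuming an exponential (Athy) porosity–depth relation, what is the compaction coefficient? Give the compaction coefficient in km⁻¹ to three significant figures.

Athy: φ(z) = φ₀ e^(−cz) ⇒ φ₁/φ₂ = e^{c(z₂−z₁)} ⇒ c = ln(φ₁/φ₂)/(z₂−z₁)
c = ln(0.338/0.132) / (3.8 − 1.2) = ln(2.561) / 2.6 = 0.9402 / 2.6 = 0.3616 km⁻¹

0.362 km⁻¹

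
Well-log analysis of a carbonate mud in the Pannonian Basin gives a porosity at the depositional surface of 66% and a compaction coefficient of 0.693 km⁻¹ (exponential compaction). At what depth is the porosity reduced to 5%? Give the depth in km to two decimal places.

3.72 km

Invert Athy's law: z = ln(n₀/n) / c
z = ln(0.66/0.05) / 0.693 = ln(13.2) / 0.693 = 2.5802 / 0.693 = 3.723 km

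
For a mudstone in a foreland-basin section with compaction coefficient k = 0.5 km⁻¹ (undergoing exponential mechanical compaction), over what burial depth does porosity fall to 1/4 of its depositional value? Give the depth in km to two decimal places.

φ/φ₀ = 1/4 ⇒ exp(−k·Z) = 1/4 ⇒ Z = ln(4) / k
Z = 1.3863 / 0.5 = 2.773 km

2.77 km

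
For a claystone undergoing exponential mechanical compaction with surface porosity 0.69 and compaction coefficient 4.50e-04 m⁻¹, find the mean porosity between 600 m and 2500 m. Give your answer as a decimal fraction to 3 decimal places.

0.354

Working in km (1 km = 1000 m; β in km⁻¹ = β in m⁻¹ × 1000):
⟨n⟩ = (1/(z₂−z₁)) ∫ n₀ e^(−βz) dz = n₀·(e^(−β·z₁) − e^(−β·z₂)) / (β·(z₂−z₁))
e^(−0.45×0.6) = 0.7634; e^(−0.45×2.5) = 0.3247
⟨n⟩ = 0.69 × (0.7634 − 0.3247) / (0.45 × 1.9) = 0.69 × 0.5131 = 0.3541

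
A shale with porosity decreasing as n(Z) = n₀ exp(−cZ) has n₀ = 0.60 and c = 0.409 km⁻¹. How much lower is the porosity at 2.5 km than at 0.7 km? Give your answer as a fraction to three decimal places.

n(0.7) = 0.6·e^(−0.409×0.7) = 0.4506
n(2.5) = 0.6·e^(−0.409×2.5) = 0.2158
Δn = 0.4506 − 0.2158 = 0.2348

0.235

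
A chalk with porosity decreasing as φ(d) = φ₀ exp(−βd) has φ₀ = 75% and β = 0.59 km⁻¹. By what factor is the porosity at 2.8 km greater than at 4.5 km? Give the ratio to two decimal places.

φ(d₁)/φ(d₂) = e^(−β·d₁)/e^(−β·d₂) = e^{β(d₂−d₁)}
= exp(0.59 × 1.7) = exp(1.003) = 2.7264

2.73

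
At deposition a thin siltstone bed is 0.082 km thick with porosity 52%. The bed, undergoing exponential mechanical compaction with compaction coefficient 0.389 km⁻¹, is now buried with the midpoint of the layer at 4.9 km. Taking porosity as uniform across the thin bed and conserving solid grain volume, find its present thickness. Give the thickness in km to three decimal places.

0.043 km

Porosity at 4.9 km: phi = 0.52·exp(−0.389×4.9) = 0.0773
Solid-volume conservation: h(1−phi) = h₀(1−phi₀) ⇒ h = h₀·(1−phi₀)/(1−phi)
h = 0.082 × (1 − 0.52)/(1 − 0.0773) = 0.082 × 0.5202 = 0.0427 km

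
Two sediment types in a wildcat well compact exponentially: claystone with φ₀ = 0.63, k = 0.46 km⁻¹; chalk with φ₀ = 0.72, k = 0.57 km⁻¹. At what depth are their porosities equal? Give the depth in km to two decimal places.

1.21 km

Set φ₀ₐ e^(−kₐZ) = φ₀ᵦ e^(−kᵦZ) ⇒ ln(φ₀ₐ/φ₀ᵦ) = (kₐ − kᵦ)·Z
Z = ln(0.63/0.72) / (0.46 − 0.57) = -0.1335 / -0.11 = 1.214 km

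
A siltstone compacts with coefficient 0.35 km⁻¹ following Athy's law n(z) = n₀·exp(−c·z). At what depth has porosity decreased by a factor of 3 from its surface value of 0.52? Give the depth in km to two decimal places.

3.14 km

n/n₀ = 1/3 ⇒ exp(−c·z) = 1/3 ⇒ z = ln(3) / c
z = 1.0986 / 0.35 = 3.139 km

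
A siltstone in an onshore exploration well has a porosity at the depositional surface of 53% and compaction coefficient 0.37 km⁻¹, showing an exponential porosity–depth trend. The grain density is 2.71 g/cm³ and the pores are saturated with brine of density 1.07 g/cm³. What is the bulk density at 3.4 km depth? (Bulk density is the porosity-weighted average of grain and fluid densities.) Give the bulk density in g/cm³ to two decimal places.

Porosity at depth: phi = 0.53·exp(−0.37×3.4) = 0.53×0.2842 = 0.1506
Bulk density: ρ_b = (1−phi)ρ_g + phi·ρ_f = 0.8494×2.71 + 0.1506×1.07
       = 2.302 + 0.161 = 2.463 g/cm³

2.46 g/cm³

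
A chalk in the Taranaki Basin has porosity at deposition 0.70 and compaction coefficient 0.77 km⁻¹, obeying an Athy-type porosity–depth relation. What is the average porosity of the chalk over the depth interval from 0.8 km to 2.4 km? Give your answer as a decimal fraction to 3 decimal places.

0.217

⟨φ⟩ = (1/(Z₂−Z₁)) ∫ φ₀ e^(−kZ) dZ = φ₀·(e^(−k·Z₁) − e^(−k·Z₂)) / (k·(Z₂−Z₁))
e^(−0.77×0.8) = 0.5401; e^(−0.77×2.4) = 0.1576
⟨φ⟩ = 0.7 × (0.5401 − 0.1576) / (0.77 × 1.6) = 0.7 × 0.3105 = 0.2174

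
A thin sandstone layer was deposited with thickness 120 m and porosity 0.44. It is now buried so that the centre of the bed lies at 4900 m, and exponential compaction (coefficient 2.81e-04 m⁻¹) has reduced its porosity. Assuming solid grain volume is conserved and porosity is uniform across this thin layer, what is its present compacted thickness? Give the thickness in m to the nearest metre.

Working in km (1 km = 1000 m; k in km⁻¹ = k in m⁻¹ × 1000):
Porosity at 4.9 km: phi = 0.44·exp(−0.281×4.9) = 0.1110
Solid-volume conservation: h(1−phi) = h₀(1−phi₀) ⇒ h = h₀·(1−phi₀)/(1−phi)
h = 0.12 × (1 − 0.44)/(1 − 0.1110) = 0.12 × 0.6299 = 0.0756 km

76 m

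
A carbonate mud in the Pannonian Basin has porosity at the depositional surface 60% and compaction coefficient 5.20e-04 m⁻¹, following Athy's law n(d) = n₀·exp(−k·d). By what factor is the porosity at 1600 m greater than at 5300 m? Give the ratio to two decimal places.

6.85

Working in km (1 km = 1000 m; k in km⁻¹ = k in m⁻¹ × 1000):
n(d₁)/n(d₂) = e^(−k·d₁)/e^(−k·d₂) = e^{k(d₂−d₁)}
= exp(0.52 × 3.7) = exp(1.924) = 6.8483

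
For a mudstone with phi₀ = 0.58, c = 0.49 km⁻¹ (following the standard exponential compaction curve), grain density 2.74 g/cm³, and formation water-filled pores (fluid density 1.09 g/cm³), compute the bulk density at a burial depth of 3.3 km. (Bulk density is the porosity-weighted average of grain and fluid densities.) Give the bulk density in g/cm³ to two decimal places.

2.55 g/cm³

Porosity at depth: phi = 0.58·exp(−0.49×3.3) = 0.58×0.1985 = 0.1151
Bulk density: ρ_b = (1−phi)ρ_g + phi·ρ_f = 0.8849×2.74 + 0.1151×1.09
       = 2.425 + 0.125 = 2.550 g/cm³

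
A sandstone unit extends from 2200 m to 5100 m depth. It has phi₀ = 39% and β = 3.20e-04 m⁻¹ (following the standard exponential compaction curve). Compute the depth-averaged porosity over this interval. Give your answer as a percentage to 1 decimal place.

12.6%

Working in km (1 km = 1000 m; β in km⁻¹ = β in m⁻¹ × 1000):
⟨phi⟩ = (1/(z₂−z₁)) ∫ phi₀ e^(−βz) dz = phi₀·(e^(−β·z₁) − e^(−β·z₂)) / (β·(z₂−z₁))
e^(−0.32×2.2) = 0.4946; e^(−0.32×5.1) = 0.1955
⟨phi⟩ = 0.39 × (0.4946 − 0.1955) / (0.32 × 2.9) = 0.39 × 0.3223 = 0.1257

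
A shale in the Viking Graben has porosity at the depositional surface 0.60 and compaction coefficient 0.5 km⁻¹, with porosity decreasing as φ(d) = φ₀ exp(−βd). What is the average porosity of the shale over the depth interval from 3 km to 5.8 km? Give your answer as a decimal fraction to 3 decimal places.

⟨φ⟩ = (1/(d₂−d₁)) ∫ φ₀ e^(−βd) dd = φ₀·(e^(−β·d₁) − e^(−β·d₂)) / (β·(d₂−d₁))
e^(−0.5×3) = 0.2231; e^(−0.5×5.8) = 0.0550
⟨φ⟩ = 0.6 × (0.2231 − 0.0550) / (0.5 × 2.8) = 0.6 × 0.1201 = 0.0720

0.072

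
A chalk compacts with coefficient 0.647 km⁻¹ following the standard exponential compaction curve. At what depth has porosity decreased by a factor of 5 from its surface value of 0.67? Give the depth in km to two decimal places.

2.49 km

phi/phi₀ = 1/5 ⇒ exp(−c·z) = 1/5 ⇒ z = ln(5) / c
z = 1.6094 / 0.647 = 2.488 km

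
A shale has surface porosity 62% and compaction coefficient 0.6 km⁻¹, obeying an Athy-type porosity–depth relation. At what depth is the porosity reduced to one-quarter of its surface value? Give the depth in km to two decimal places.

2.31 km

φ/φ₀ = 1/4 ⇒ exp(−c·z) = 1/4 ⇒ z = ln(4) / c
z = 1.3863 / 0.6 = 2.310 km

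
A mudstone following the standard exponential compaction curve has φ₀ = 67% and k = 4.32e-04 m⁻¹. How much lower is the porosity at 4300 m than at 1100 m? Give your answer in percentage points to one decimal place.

Working in km (1 km = 1000 m; k in km⁻¹ = k in m⁻¹ × 1000):
φ(1.1) = 0.67·e^(−0.432×1.1) = 0.4166
φ(4.3) = 0.67·e^(−0.432×4.3) = 0.1046
Δφ = 0.4166 − 0.1046 = 0.3120

31.2 percentage points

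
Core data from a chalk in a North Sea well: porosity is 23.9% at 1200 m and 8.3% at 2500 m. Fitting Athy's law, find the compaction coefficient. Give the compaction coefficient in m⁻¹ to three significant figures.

0.000814 m⁻¹

Working in km (1 km = 1000 m; c in km⁻¹ = c in m⁻¹ × 1000):
Athy: n(Z) = n₀ e^(−cZ) ⇒ n₁/n₂ = e^{c(Z₂−Z₁)} ⇒ c = ln(n₁/n₂)/(Z₂−Z₁)
c = ln(0.239/0.083) / (2.5 − 1.2) = ln(2.88) / 1.3 = 1.0576 / 1.3 = 0.8136 km⁻¹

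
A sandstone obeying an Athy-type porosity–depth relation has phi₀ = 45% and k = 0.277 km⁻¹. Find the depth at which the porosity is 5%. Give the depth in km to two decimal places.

Invert Athy's law: d = ln(phi₀/phi) / k
d = ln(0.45/0.05) / 0.277 = ln(9) / 0.277 = 2.1972 / 0.277 = 7.932 km

7.93 km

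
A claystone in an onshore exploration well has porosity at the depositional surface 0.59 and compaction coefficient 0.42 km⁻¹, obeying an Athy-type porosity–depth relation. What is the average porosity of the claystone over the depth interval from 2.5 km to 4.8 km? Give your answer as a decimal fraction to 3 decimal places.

0.132

⟨φ⟩ = (1/(z₂−z₁)) ∫ φ₀ e^(−kz) dz = φ₀·(e^(−k·z₁) − e^(−k·z₂)) / (k·(z₂−z₁))
e^(−0.42×2.5) = 0.3499; e^(−0.42×4.8) = 0.1332
⟨φ⟩ = 0.59 × (0.3499 − 0.1332) / (0.42 × 2.3) = 0.59 × 0.2244 = 0.1324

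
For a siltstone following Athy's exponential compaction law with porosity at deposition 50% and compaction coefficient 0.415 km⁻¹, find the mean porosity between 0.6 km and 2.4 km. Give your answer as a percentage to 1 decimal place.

27.5%

⟨φ⟩ = (1/(d₂−d₁)) ∫ φ₀ e^(−cd) dd = φ₀·(e^(−c·d₁) − e^(−c·d₂)) / (c·(d₂−d₁))
e^(−0.415×0.6) = 0.7796; e^(−0.415×2.4) = 0.3694
⟨φ⟩ = 0.5 × (0.7796 − 0.3694) / (0.415 × 1.8) = 0.5 × 0.5492 = 0.2746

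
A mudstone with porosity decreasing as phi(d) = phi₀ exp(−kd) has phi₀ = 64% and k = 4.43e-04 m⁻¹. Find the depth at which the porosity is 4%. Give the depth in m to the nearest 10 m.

Working in km (1 km = 1000 m; k in km⁻¹ = k in m⁻¹ × 1000):
Invert Athy's law: d = ln(phi₀/phi) / k
d = ln(0.64/0.04) / 0.443 = ln(16) / 0.443 = 2.7726 / 0.443 = 6.259 km

6260 m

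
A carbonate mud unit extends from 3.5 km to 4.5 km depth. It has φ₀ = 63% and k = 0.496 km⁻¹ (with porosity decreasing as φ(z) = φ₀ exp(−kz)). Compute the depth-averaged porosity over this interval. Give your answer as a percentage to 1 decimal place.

8.8%

⟨φ⟩ = (1/(z₂−z₁)) ∫ φ₀ e^(−kz) dz = φ₀·(e^(−k·z₁) − e^(−k·z₂)) / (k·(z₂−z₁))
e^(−0.496×3.5) = 0.1762; e^(−0.496×4.5) = 0.1073
⟨φ⟩ = 0.63 × (0.1762 − 0.1073) / (0.496 × 1) = 0.63 × 0.1389 = 0.0875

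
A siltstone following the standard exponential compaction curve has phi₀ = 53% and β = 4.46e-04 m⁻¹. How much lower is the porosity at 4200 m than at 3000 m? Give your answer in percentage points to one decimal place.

5.8 percentage points

Working in km (1 km = 1000 m; β in km⁻¹ = β in m⁻¹ × 1000):
phi(3) = 0.53·e^(−0.446×3) = 0.1391
phi(4.2) = 0.53·e^(−0.446×4.2) = 0.0814
Δphi = 0.1391 − 0.0814 = 0.0576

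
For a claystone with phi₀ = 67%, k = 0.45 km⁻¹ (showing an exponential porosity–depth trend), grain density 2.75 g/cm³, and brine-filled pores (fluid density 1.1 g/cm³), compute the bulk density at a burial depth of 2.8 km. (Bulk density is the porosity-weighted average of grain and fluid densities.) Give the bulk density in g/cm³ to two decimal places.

2.44 g/cm³

Porosity at depth: phi = 0.67·exp(−0.45×2.8) = 0.67×0.2837 = 0.1900
Bulk density: ρ_b = (1−phi)ρ_g + phi·ρ_f = 0.8100×2.75 + 0.1900×1.1
       = 2.227 + 0.209 = 2.436 g/cm³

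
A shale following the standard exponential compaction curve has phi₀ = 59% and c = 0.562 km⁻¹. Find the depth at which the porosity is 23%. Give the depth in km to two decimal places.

Invert Athy's law: z = ln(phi₀/phi) / c
z = ln(0.59/0.23) / 0.562 = ln(2.565) / 0.562 = 0.9420 / 0.562 = 1.676 km

1.68 km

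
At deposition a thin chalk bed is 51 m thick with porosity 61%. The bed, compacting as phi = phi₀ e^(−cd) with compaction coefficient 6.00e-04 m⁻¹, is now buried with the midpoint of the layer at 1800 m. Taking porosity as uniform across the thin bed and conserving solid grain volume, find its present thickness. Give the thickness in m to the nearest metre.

Working in km (1 km = 1000 m; c in km⁻¹ = c in m⁻¹ × 1000):
Porosity at 1.8 km: phi = 0.61·exp(−0.6×1.8) = 0.2072
Solid-volume conservation: h(1−phi) = h₀(1−phi₀) ⇒ h = h₀·(1−phi₀)/(1−phi)
h = 0.051 × (1 − 0.61)/(1 − 0.2072) = 0.051 × 0.4919 = 0.0251 km

25 m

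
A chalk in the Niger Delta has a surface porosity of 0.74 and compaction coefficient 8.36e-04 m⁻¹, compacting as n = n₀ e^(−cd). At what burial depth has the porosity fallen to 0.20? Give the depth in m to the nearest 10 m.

Working in km (1 km = 1000 m; c in km⁻¹ = c in m⁻¹ × 1000):
Invert Athy's law: d = ln(n₀/n) / c
d = ln(0.74/0.2) / 0.836 = ln(3.7) / 0.836 = 1.3083 / 0.836 = 1.565 km

1560 m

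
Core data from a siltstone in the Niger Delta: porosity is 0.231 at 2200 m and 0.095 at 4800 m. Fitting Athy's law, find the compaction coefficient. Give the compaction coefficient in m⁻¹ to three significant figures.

Working in km (1 km = 1000 m; β in km⁻¹ = β in m⁻¹ × 1000):
Athy: phi(Z) = phi₀ e^(−βZ) ⇒ phi₁/phi₂ = e^{β(Z₂−Z₁)} ⇒ β = ln(phi₁/phi₂)/(Z₂−Z₁)
β = ln(0.231/0.095) / (4.8 − 2.2) = ln(2.432) / 2.6 = 0.8885 / 2.6 = 0.3417 km⁻¹

0.000342 m⁻¹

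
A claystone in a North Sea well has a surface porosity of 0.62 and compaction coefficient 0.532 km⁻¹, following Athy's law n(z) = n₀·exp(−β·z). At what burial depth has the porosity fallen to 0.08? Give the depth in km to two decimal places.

3.85 km

Invert Athy's law: z = ln(n₀/n) / β
z = ln(0.62/0.08) / 0.532 = ln(7.75) / 0.532 = 2.0477 / 0.532 = 3.849 km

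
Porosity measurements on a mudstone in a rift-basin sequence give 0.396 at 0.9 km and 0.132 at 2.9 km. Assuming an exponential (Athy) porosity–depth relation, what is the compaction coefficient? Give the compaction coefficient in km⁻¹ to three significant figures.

Athy: n(z) = n₀ e^(−cz) ⇒ n₁/n₂ = e^{c(z₂−z₁)} ⇒ c = ln(n₁/n₂)/(z₂−z₁)
c = ln(0.396/0.132) / (2.9 − 0.9) = ln(3) / 2 = 1.0986 / 2 = 0.5493 km⁻¹

0.549 km⁻¹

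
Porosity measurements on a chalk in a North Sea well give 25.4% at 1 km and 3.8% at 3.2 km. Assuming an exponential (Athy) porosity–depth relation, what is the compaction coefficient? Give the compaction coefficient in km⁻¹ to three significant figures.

Athy: phi(Z) = phi₀ e^(−kZ) ⇒ phi₁/phi₂ = e^{k(Z₂−Z₁)} ⇒ k = ln(phi₁/phi₂)/(Z₂−Z₁)
k = ln(0.254/0.038) / (3.2 − 1) = ln(6.684) / 2.2 = 1.8997 / 2.2 = 0.8635 km⁻¹

0.864 km⁻¹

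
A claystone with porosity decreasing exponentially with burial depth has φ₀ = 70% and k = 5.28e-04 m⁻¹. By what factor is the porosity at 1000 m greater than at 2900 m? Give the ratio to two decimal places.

Working in km (1 km = 1000 m; k in km⁻¹ = k in m⁻¹ × 1000):
φ(z₁)/φ(z₂) = e^(−k·z₁)/e^(−k·z₂) = e^{k(z₂−z₁)}
= exp(0.528 × 1.9) = exp(1.003) = 2.7270

2.73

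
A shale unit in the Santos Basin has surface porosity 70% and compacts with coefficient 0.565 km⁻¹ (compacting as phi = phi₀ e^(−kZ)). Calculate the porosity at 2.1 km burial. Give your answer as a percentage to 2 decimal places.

phi = phi₀·exp(−k·Z) = 0.7 × exp(−0.565 × 2.1) = 0.7 × exp(−1.186)
  = 0.7 × 0.3053 = 0.2137

21.37%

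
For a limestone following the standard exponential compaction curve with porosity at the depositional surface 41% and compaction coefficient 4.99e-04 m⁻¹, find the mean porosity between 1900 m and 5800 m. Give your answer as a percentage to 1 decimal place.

7.0%

Working in km (1 km = 1000 m; k in km⁻¹ = k in m⁻¹ × 1000):
⟨n⟩ = (1/(z₂−z₁)) ∫ n₀ e^(−kz) dz = n₀·(e^(−k·z₁) − e^(−k·z₂)) / (k·(z₂−z₁))
e^(−0.499×1.9) = 0.3875; e^(−0.499×5.8) = 0.0553
⟨n⟩ = 0.41 × (0.3875 − 0.0553) / (0.499 × 3.9) = 0.41 × 0.1707 = 0.0700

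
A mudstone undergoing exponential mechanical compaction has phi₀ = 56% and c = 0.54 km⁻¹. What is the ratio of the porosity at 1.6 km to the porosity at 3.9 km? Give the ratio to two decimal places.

3.46

phi(z₁)/phi(z₂) = e^(−c·z₁)/e^(−c·z₂) = e^{c(z₂−z₁)}
= exp(0.54 × 2.3) = exp(1.242) = 3.4625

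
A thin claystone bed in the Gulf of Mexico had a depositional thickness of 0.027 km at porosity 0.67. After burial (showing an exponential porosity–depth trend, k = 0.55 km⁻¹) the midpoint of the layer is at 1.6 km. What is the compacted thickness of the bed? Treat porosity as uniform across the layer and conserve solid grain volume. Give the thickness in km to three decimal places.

Porosity at 1.6 km: φ = 0.67·exp(−0.55×1.6) = 0.2779
Solid-volume conservation: h(1−φ) = h₀(1−φ₀) ⇒ h = h₀·(1−φ₀)/(1−φ)
h = 0.027 × (1 − 0.67)/(1 − 0.2779) = 0.027 × 0.4570 = 0.0123 km

0.012 km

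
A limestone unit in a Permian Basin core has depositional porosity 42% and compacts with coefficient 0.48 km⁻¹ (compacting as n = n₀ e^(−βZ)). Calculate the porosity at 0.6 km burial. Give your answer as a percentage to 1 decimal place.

n = n₀·exp(−β·Z) = 0.42 × exp(−0.48 × 0.6) = 0.42 × exp(−0.288)
  = 0.42 × 0.7498 = 0.3149

31.5%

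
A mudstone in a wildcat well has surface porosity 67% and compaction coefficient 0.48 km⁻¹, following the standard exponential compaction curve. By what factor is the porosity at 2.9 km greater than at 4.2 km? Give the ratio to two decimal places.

phi(d₁)/phi(d₂) = e^(−k·d₁)/e^(−k·d₂) = e^{k(d₂−d₁)}
= exp(0.48 × 1.3) = exp(0.624) = 1.8664

1.87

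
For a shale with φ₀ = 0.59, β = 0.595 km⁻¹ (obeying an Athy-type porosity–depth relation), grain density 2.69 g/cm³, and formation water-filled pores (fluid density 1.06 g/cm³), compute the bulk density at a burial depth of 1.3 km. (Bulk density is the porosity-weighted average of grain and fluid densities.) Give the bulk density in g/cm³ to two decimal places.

2.25 g/cm³

Porosity at depth: φ = 0.59·exp(−0.595×1.3) = 0.59×0.4614 = 0.2722
Bulk density: ρ_b = (1−φ)ρ_g + φ·ρ_f = 0.7278×2.69 + 0.2722×1.06
       = 1.958 + 0.289 = 2.246 g/cm³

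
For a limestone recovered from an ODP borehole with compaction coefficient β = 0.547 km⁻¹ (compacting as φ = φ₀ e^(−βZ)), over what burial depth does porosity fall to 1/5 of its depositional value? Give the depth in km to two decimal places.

φ/φ₀ = 1/5 ⇒ exp(−β·Z) = 1/5 ⇒ Z = ln(5) / β
Z = 1.6094 / 0.547 = 2.942 km

2.94 km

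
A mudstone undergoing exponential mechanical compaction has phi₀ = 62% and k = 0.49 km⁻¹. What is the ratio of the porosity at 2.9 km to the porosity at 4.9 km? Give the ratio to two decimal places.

2.66

phi(z₁)/phi(z₂) = e^(−k·z₁)/e^(−k·z₂) = e^{k(z₂−z₁)}
= exp(0.49 × 2) = exp(0.98) = 2.6645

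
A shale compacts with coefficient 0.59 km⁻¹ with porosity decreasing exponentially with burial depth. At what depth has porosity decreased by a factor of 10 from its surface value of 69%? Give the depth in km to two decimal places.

phi/phi₀ = 1/10 ⇒ exp(−c·d) = 1/10 ⇒ d = ln(10) / c
d = 2.3026 / 0.59 = 3.903 km

3.90 km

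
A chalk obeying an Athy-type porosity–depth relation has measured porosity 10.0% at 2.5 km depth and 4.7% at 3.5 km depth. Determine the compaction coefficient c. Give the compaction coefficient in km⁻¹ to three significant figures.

0.755 km⁻¹

Athy: phi(d) = phi₀ e^(−cd) ⇒ phi₁/phi₂ = e^{c(d₂−d₁)} ⇒ c = ln(phi₁/phi₂)/(d₂−d₁)
c = ln(0.1/0.047) / (3.5 − 2.5) = ln(2.128) / 1 = 0.7550 / 1 = 0.755 km⁻¹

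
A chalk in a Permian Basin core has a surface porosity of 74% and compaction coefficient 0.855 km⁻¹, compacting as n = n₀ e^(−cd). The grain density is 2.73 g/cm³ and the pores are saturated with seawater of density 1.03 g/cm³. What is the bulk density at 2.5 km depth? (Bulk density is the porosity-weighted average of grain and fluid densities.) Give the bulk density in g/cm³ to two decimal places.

Porosity at depth: n = 0.74·exp(−0.855×2.5) = 0.74×0.1179 = 0.0873
Bulk density: ρ_b = (1−n)ρ_g + n·ρ_f = 0.9127×2.73 + 0.0873×1.03
       = 2.492 + 0.090 = 2.582 g/cm³

2.58 g/cm³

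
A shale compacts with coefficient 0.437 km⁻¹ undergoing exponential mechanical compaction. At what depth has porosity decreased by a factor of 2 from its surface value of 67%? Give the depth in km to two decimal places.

1.59 km

phi/phi₀ = 1/2 ⇒ exp(−c·d) = 1/2 ⇒ d = ln(2) / c
d = 0.6931 / 0.437 = 1.586 km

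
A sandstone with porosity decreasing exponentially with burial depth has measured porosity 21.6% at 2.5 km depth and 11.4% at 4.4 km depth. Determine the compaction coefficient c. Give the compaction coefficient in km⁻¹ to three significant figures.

Athy: φ(z) = φ₀ e^(−cz) ⇒ φ₁/φ₂ = e^{c(z₂−z₁)} ⇒ c = ln(φ₁/φ₂)/(z₂−z₁)
c = ln(0.216/0.114) / (4.4 − 2.5) = ln(1.895) / 1.9 = 0.6391 / 1.9 = 0.3364 km⁻¹

0.336 km⁻¹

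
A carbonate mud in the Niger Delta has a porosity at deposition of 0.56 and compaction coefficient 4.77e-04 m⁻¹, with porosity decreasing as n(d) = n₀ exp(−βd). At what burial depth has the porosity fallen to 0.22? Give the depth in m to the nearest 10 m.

1960 m

Working in km (1 km = 1000 m; β in km⁻¹ = β in m⁻¹ × 1000):
Invert Athy's law: d = ln(n₀/n) / β
d = ln(0.56/0.22) / 0.477 = ln(2.545) / 0.477 = 0.9343 / 0.477 = 1.959 km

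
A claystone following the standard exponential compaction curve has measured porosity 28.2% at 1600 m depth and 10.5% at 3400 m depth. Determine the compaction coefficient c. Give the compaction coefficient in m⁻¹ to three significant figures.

0.000549 m⁻¹

Working in km (1 km = 1000 m; c in km⁻¹ = c in m⁻¹ × 1000):
Athy: φ(d) = φ₀ e^(−cd) ⇒ φ₁/φ₂ = e^{c(d₂−d₁)} ⇒ c = ln(φ₁/φ₂)/(d₂−d₁)
c = ln(0.282/0.105) / (3.4 − 1.6) = ln(2.686) / 1.8 = 0.9879 / 1.8 = 0.5489 km⁻¹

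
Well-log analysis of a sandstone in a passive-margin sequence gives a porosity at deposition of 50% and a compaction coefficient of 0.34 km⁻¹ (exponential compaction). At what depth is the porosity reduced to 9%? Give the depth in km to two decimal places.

Invert Athy's law: Z = ln(φ₀/φ) / k
Z = ln(0.5/0.09) / 0.34 = ln(5.556) / 0.34 = 1.7148 / 0.34 = 5.044 km

5.04 km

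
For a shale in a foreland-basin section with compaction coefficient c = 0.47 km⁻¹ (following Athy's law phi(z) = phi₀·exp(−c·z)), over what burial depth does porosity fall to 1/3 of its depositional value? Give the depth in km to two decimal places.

2.34 km

phi/phi₀ = 1/3 ⇒ exp(−c·z) = 1/3 ⇒ z = ln(3) / c
z = 1.0986 / 0.47 = 2.337 km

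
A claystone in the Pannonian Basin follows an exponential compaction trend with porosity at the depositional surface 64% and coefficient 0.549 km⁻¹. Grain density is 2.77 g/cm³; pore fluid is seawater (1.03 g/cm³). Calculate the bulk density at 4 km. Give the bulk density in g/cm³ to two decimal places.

Porosity at depth: φ = 0.64·exp(−0.549×4) = 0.64×0.1112 = 0.0712
Bulk density: ρ_b = (1−φ)ρ_g + φ·ρ_f = 0.9288×2.77 + 0.0712×1.03
       = 2.573 + 0.073 = 2.646 g/cm³

2.65 g/cm³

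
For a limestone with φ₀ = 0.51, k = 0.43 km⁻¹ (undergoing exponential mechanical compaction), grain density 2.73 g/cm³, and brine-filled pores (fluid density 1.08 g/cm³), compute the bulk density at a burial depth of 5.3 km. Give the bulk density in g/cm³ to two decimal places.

Porosity at depth: φ = 0.51·exp(−0.43×5.3) = 0.51×0.1024 = 0.0522
Bulk density: ρ_b = (1−φ)ρ_g + φ·ρ_f = 0.9478×2.73 + 0.0522×1.08
       = 2.587 + 0.056 = 2.644 g/cm³

2.64 g/cm³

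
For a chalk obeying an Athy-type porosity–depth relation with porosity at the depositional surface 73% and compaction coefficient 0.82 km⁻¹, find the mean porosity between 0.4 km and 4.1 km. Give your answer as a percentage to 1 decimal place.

16.5%

⟨phi⟩ = (1/(d₂−d₁)) ∫ phi₀ e^(−cd) dd = phi₀·(e^(−c·d₁) − e^(−c·d₂)) / (c·(d₂−d₁))
e^(−0.82×0.4) = 0.7204; e^(−0.82×4.1) = 0.0347
⟨phi⟩ = 0.73 × (0.7204 − 0.0347) / (0.82 × 3.7) = 0.73 × 0.2260 = 0.1650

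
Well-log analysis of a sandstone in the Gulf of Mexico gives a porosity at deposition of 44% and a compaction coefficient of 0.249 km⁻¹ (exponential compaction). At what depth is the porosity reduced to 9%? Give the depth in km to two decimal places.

Invert Athy's law: d = ln(phi₀/phi) / β
d = ln(0.44/0.09) / 0.249 = ln(4.889) / 0.249 = 1.5870 / 0.249 = 6.373 km

6.37 km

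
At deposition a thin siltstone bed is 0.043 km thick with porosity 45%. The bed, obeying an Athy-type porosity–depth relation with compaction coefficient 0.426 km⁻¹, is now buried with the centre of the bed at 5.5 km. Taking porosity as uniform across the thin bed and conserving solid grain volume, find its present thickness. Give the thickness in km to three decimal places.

Porosity at 5.5 km: phi = 0.45·exp(−0.426×5.5) = 0.0432
Solid-volume conservation: h(1−phi) = h₀(1−phi₀) ⇒ h = h₀·(1−phi₀)/(1−phi)
h = 0.043 × (1 − 0.45)/(1 − 0.0432) = 0.043 × 0.5748 = 0.0247 km

0.025 km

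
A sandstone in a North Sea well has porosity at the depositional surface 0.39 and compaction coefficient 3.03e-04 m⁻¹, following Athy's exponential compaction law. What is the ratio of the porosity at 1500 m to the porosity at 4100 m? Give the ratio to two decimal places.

Working in km (1 km = 1000 m; β in km⁻¹ = β in m⁻¹ × 1000):
n(z₁)/n(z₂) = e^(−β·z₁)/e^(−β·z₂) = e^{β(z₂−z₁)}
= exp(0.303 × 2.6) = exp(0.7878) = 2.1986

2.20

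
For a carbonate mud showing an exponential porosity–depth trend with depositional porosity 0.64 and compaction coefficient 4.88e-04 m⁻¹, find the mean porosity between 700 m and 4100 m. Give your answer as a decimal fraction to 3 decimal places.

Working in km (1 km = 1000 m; β in km⁻¹ = β in m⁻¹ × 1000):
⟨phi⟩ = (1/(z₂−z₁)) ∫ phi₀ e^(−βz) dz = phi₀·(e^(−β·z₁) − e^(−β·z₂)) / (β·(z₂−z₁))
e^(−0.488×0.7) = 0.7106; e^(−0.488×4.1) = 0.1352
⟨phi⟩ = 0.64 × (0.7106 − 0.1352) / (0.488 × 3.4) = 0.64 × 0.3468 = 0.2219

0.222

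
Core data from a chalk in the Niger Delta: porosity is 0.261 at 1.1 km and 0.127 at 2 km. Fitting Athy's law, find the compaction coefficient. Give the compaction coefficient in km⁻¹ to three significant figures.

0.800 km⁻¹

Athy: n(d) = n₀ e^(−kd) ⇒ n₁/n₂ = e^{k(d₂−d₁)} ⇒ k = ln(n₁/n₂)/(d₂−d₁)
k = ln(0.261/0.127) / (2 − 1.1) = ln(2.055) / 0.9 = 0.7203 / 0.9 = 0.8004 km⁻¹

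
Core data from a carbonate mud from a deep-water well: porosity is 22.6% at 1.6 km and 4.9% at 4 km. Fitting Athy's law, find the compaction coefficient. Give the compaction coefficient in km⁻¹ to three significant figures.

Athy: n(Z) = n₀ e^(−βZ) ⇒ n₁/n₂ = e^{β(Z₂−Z₁)} ⇒ β = ln(n₁/n₂)/(Z₂−Z₁)
β = ln(0.226/0.049) / (4 − 1.6) = ln(4.612) / 2.4 = 1.5287 / 2.4 = 0.637 km⁻¹

0.637 km⁻¹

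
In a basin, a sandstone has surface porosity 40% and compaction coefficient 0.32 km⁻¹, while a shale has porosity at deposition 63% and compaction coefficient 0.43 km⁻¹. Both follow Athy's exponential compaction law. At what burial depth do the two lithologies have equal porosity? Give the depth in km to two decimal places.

4.13 km

Set φ₀ₐ e^(−kₐz) = φ₀ᵦ e^(−kᵦz) ⇒ ln(φ₀ₐ/φ₀ᵦ) = (kₐ − kᵦ)·z
z = ln(0.4/0.63) / (0.32 − 0.43) = -0.4543 / -0.11 = 4.130 km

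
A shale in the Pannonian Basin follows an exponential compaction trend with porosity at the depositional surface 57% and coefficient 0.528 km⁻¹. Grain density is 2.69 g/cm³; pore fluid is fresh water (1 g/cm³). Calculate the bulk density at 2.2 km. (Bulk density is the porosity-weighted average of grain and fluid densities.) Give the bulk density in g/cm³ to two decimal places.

Porosity at depth: φ = 0.57·exp(−0.528×2.2) = 0.57×0.3130 = 0.1784
Bulk density: ρ_b = (1−φ)ρ_g + φ·ρ_f = 0.8216×2.69 + 0.1784×1
       = 2.210 + 0.178 = 2.389 g/cm³

2.39 g/cm³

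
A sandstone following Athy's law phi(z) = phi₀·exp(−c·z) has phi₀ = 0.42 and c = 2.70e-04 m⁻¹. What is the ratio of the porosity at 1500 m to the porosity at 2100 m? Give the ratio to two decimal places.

Working in km (1 km = 1000 m; c in km⁻¹ = c in m⁻¹ × 1000):
phi(z₁)/phi(z₂) = e^(−c·z₁)/e^(−c·z₂) = e^{c(z₂−z₁)}
= exp(0.27 × 0.6) = exp(0.162) = 1.1759

1.18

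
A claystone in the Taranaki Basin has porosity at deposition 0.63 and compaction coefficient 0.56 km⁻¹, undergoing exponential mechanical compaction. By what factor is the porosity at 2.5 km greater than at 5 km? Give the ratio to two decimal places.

n(Z₁)/n(Z₂) = e^(−β·Z₁)/e^(−β·Z₂) = e^{β(Z₂−Z₁)}
= exp(0.56 × 2.5) = exp(1.4) = 4.0552

4.06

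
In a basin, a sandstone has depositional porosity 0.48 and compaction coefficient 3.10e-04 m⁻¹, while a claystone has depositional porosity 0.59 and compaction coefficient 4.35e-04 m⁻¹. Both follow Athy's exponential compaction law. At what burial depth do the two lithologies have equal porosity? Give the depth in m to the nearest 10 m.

1650 m

Working in km (1 km = 1000 m; k in km⁻¹ = k in m⁻¹ × 1000):
Set φ₀ₐ e^(−kₐZ) = φ₀ᵦ e^(−kᵦZ) ⇒ ln(φ₀ₐ/φ₀ᵦ) = (kₐ − kᵦ)·Z
Z = ln(0.48/0.59) / (0.31 − 0.435) = -0.2063 / -0.125 = 1.651 km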